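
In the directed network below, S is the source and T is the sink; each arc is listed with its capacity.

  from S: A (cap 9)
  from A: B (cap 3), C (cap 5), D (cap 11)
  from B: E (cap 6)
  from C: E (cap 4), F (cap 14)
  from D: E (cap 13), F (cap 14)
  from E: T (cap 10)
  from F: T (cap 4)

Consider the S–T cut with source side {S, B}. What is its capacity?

15

Edges leaving {S, B}: S→A (9), B→E (6).
Cut capacity = 9 + 6 = 15.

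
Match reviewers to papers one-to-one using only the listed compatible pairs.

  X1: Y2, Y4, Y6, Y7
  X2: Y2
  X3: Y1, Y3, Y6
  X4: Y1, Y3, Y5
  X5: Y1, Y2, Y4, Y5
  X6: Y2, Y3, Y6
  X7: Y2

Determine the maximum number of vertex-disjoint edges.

Unit-capacity flow: source→left, listed edges, right→sink; max matching = max flow.
Augmenting path X1→Y2 (+1); matched 1.
Augmenting path X3→Y1 (+1); matched 2.
Augmenting path X4→Y3 (+1); matched 3.
Augmenting path X5→Y4 (+1); matched 4.
Augmenting path X6→Y6 (+1); matched 5.
Augmenting path X2→Y2→X1→Y7 (+1); matched 6.
No augmenting path remains; maximum matching = 6.
König certificate: {X1, X3, X4, X5, X6, Y2} is a vertex cover of size 6 (every listed pair touches it), so no matching can be larger.

6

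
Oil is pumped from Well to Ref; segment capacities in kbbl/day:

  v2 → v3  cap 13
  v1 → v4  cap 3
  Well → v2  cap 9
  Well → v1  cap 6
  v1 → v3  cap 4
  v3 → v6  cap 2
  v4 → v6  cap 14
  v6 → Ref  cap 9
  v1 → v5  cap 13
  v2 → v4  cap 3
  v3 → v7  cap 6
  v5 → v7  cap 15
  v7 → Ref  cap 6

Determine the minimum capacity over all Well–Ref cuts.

Augment Well→v1→v3→v6→Ref: bottleneck 2, flow now 2.
Augment Well→v1→v3→v7→Ref: bottleneck 2, flow now 4.
Augment Well→v1→v4→v6→Ref: bottleneck 2, flow now 6.
Augment Well→v2→v3→v7→Ref: bottleneck 4, flow now 10.
Augment Well→v2→v4→v6→Ref: bottleneck 3, flow now 13.
Augment Well→v2→v3→v1→v4→v6→Ref: bottleneck 1, flow now 14. (uses reverse residual edge)
No augmenting path remains; maximum flow = 14.
By max-flow min-cut, the minimum cut capacity equals the max flow.
In the residual graph, reachable from Well: {Well, v1, v2, v3, v5, v7}.
Min-cut edges: v1→v4 (3), v2→v4 (3), v3→v6 (2), v7→Ref (6); capacity 3 + 3 + 2 + 6 = 14.

14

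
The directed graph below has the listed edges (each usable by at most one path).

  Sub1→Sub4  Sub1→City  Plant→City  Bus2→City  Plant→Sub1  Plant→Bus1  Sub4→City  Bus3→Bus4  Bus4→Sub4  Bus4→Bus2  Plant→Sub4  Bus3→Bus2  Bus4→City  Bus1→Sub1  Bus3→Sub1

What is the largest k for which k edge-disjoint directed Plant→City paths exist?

Assign every edge capacity 1; by Menger, the answer equals the max flow.
Path Plant→City (+1); total 1.
Path Plant→Sub4→City (+1); total 2.
Path Plant→Sub1→City (+1); total 3.
No residual Plant→City path; max flow = 3.
Certifying cut of size 3: {Plant→City, Sub1→City, Sub4→City}.

3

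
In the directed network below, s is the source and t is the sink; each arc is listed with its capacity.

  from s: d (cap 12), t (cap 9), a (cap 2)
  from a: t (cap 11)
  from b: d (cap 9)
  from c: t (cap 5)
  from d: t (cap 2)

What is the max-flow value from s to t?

13

Augment s→t: bottleneck 9, flow now 9.
Augment s→a→t: bottleneck 2, flow now 11.
Augment s→d→t: bottleneck 2, flow now 13.
No augmenting path remains; maximum flow = 13.
In the residual graph, reachable from s: {s, d}.
Min-cut edges: s→a (2), s→t (9), d→t (2); capacity 2 + 9 + 2 = 13.
This cut is saturated, so no flow can exceed 13.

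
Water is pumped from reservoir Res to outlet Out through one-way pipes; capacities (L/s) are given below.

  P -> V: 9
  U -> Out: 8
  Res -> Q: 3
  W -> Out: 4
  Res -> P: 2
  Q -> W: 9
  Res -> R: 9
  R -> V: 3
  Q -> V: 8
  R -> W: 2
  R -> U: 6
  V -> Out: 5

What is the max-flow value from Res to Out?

14

Augment Res→P→V→Out: bottleneck 2, flow now 2.
Augment Res→Q→V→Out: bottleneck 3, flow now 5.
Augment Res→R→U→Out: bottleneck 6, flow now 11.
Augment Res→R→W→Out: bottleneck 2, flow now 13.
Augment Res→R→V→Q→W→Out: bottleneck 1, flow now 14. (uses reverse residual edge)
No augmenting path remains; maximum flow = 14.
In the residual graph, reachable from Res: {Res}.
Min-cut edges: Res→P (2), Res→Q (3), Res→R (9); capacity 2 + 3 + 9 = 14.
This cut is saturated, so no flow can exceed 14.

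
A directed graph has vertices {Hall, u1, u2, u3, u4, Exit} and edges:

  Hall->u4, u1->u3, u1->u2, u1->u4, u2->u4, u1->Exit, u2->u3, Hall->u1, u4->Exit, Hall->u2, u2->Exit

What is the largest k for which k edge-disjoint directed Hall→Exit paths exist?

Assign every edge capacity 1; by Menger, the answer equals the max flow.
Path Hall→u1→Exit (+1); total 1.
Path Hall→u2→Exit (+1); total 2.
Path Hall→u4→Exit (+1); total 3.
No residual Hall→Exit path; max flow = 3.
Certifying cut of size 3: {Hall→u1, Hall→u2, Hall→u4}.

3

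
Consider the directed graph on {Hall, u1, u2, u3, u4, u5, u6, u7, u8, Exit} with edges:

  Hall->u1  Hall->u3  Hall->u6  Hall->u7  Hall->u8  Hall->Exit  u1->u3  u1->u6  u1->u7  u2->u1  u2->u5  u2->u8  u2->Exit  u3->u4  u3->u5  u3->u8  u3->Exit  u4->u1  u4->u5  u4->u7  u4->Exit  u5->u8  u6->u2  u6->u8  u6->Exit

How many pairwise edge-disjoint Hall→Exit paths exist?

4

Assign every edge capacity 1; by Menger, the answer equals the max flow.
Path Hall→Exit (+1); total 1.
Path Hall→u3→Exit (+1); total 2.
Path Hall→u6→Exit (+1); total 3.
Path Hall→u1→u3→u4→Exit (+1); total 4.
No residual Hall→Exit path; max flow = 4.
Certifying cut of size 4: {Hall→Exit, Hall→u1, Hall→u3, Hall→u6}.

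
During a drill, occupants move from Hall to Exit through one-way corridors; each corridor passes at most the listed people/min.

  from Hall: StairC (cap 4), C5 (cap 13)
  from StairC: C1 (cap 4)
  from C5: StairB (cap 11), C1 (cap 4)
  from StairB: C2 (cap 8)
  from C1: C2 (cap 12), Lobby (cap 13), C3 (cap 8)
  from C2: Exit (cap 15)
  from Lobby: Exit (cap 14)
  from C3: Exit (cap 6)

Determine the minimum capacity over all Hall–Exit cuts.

Augment Hall→StairC→C1→C2→Exit: bottleneck 4, flow now 4.
Augment Hall→C5→StairB→C2→Exit: bottleneck 8, flow now 12.
Augment Hall→C5→C1→C2→Exit: bottleneck 3, flow now 15.
Augment Hall→C5→C1→Lobby→Exit: bottleneck 1, flow now 16.
No augmenting path remains; maximum flow = 16.
By max-flow min-cut, the minimum cut capacity equals the max flow.
In the residual graph, reachable from Hall: {Hall, C5, StairB}.
Min-cut edges: Hall→StairC (4), C5→C1 (4), StairB→C2 (8); capacity 4 + 4 + 8 = 16.

16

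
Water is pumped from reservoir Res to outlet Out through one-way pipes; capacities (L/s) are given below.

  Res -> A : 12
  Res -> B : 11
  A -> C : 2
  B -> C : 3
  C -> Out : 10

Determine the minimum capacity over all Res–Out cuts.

Augment Res→A→C→Out: bottleneck 2, flow now 2.
Augment Res→B→C→Out: bottleneck 3, flow now 5.
No augmenting path remains; maximum flow = 5.
By max-flow min-cut, the minimum cut capacity equals the max flow.
In the residual graph, reachable from Res: {Res, A, B}.
Min-cut edges: A→C (2), B→C (3); capacity 2 + 3 = 5.

5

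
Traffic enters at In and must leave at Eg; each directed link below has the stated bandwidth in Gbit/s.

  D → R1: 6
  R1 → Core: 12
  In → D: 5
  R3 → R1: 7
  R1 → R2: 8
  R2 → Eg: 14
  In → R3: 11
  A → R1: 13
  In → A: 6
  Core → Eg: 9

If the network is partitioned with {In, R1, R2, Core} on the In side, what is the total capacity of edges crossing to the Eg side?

45

Edges leaving {In, R1, R2, Core}: In→A (6), In→D (5), In→R3 (11), R2→Eg (14), Core→Eg (9).
Cut capacity = 6 + 5 + 11 + 14 + 9 = 45.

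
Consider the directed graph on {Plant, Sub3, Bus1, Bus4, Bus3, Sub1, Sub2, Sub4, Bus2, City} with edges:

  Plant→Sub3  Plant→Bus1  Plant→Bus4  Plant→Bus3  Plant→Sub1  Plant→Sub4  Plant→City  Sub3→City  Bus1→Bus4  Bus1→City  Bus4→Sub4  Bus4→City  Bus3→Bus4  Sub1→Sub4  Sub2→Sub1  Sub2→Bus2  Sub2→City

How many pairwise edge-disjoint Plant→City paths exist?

4

Assign every edge capacity 1; by Menger, the answer equals the max flow.
Path Plant→City (+1); total 1.
Path Plant→Sub3→City (+1); total 2.
Path Plant→Bus1→City (+1); total 3.
Path Plant→Bus4→City (+1); total 4.
No residual Plant→City path; max flow = 4.
Certifying cut of size 4: {Bus4→City, Plant→Bus1, Plant→City, Plant→Sub3}.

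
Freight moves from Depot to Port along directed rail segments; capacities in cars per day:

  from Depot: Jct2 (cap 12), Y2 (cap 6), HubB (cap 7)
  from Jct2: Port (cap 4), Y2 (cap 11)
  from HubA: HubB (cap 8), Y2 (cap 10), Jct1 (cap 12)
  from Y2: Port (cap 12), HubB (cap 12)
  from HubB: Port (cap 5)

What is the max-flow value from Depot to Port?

21

Augment Depot→Jct2→Port: bottleneck 4, flow now 4.
Augment Depot→Y2→Port: bottleneck 6, flow now 10.
Augment Depot→HubB→Port: bottleneck 5, flow now 15.
Augment Depot→Jct2→Y2→Port: bottleneck 6, flow now 21.
No augmenting path remains; maximum flow = 21.
In the residual graph, reachable from Depot: {Depot, Jct2, Y2, HubB}.
Min-cut edges: Jct2→Port (4), Y2→Port (12), HubB→Port (5); capacity 4 + 12 + 5 = 21.
This cut is saturated, so no flow can exceed 21.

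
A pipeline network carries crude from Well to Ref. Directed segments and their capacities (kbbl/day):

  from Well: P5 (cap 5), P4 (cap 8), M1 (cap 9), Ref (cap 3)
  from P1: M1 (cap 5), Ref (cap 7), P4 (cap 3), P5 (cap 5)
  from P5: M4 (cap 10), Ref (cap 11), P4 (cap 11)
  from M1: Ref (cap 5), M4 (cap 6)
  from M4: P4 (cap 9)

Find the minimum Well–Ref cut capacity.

Augment Well→Ref: bottleneck 3, flow now 3.
Augment Well→P5→Ref: bottleneck 5, flow now 8.
Augment Well→M1→Ref: bottleneck 5, flow now 13.
No augmenting path remains; maximum flow = 13.
By max-flow min-cut, the minimum cut capacity equals the max flow.
In the residual graph, reachable from Well: {Well, M1, M4, P4}.
Min-cut edges: Well→P5 (5), Well→Ref (3), M1→Ref (5); capacity 5 + 3 + 5 = 13.

13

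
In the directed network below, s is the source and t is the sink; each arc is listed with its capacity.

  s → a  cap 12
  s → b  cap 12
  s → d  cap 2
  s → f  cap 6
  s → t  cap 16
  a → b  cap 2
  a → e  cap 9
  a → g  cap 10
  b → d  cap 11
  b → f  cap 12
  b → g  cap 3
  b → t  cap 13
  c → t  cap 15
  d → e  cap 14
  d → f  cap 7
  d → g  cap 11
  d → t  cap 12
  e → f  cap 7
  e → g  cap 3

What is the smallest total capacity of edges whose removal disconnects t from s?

Augment s→t: bottleneck 16, flow now 16.
Augment s→b→t: bottleneck 12, flow now 28.
Augment s→d→t: bottleneck 2, flow now 30.
Augment s→a→b→t: bottleneck 1, flow now 31.
Augment s→a→b→d→t: bottleneck 1, flow now 32.
No augmenting path remains; maximum flow = 32.
By max-flow min-cut, the minimum cut capacity equals the max flow.
In the residual graph, reachable from s: {s, a, e, f, g}.
Min-cut edges: s→b (12), s→d (2), s→t (16), a→b (2); capacity 12 + 2 + 16 + 2 = 32.

32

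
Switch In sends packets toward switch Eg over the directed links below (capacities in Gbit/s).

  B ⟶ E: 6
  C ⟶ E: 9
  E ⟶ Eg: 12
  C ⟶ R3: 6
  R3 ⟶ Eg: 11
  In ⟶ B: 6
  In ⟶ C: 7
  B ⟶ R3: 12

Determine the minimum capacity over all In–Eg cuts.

13

Augment In→C→R3→Eg: bottleneck 6, flow now 6.
Augment In→C→E→Eg: bottleneck 1, flow now 7.
Augment In→B→R3→Eg: bottleneck 5, flow now 12.
Augment In→B→E→Eg: bottleneck 1, flow now 13.
No augmenting path remains; maximum flow = 13.
By max-flow min-cut, the minimum cut capacity equals the max flow.
In the residual graph, reachable from In: {In}.
Min-cut edges: In→C (7), In→B (6); capacity 7 + 6 = 13.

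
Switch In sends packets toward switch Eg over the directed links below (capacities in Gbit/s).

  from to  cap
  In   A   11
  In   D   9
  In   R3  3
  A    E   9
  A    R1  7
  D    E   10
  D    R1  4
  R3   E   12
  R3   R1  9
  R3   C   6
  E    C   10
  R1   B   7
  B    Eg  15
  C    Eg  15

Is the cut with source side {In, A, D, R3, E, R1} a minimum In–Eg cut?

Given cut capacity: 6 + 10 + 7 = 23.
Augment In→R3→C→Eg: bottleneck 3, flow now 3.
Augment In→A→E→C→Eg: bottleneck 9, flow now 12.
Augment In→A→R1→B→Eg: bottleneck 2, flow now 14.
Augment In→D→E→C→Eg: bottleneck 1, flow now 15.
Augment In→D→R1→B→Eg: bottleneck 4, flow now 19.
Augment In→D→E→A→R1→B→Eg: bottleneck 1, flow now 20. (uses reverse residual edge)
No augmenting path remains; maximum flow = 20.
In the residual graph, reachable from In: {In, A, D, E, R1}.
Min-cut edges: In→R3 (3), E→C (10), R1→B (7); capacity 3 + 10 + 7 = 20.
Cut capacity 23 exceeds the max flow 20, so it is not minimum.

No — its capacity is 23, but the minimum cut has capacity 20.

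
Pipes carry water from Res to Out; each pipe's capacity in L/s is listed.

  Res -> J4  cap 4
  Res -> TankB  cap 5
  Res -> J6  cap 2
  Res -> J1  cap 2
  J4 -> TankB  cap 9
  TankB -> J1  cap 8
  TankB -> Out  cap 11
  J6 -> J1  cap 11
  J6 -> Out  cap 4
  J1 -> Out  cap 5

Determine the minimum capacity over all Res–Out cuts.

13

Augment Res→TankB→Out: bottleneck 5, flow now 5.
Augment Res→J6→Out: bottleneck 2, flow now 7.
Augment Res→J1→Out: bottleneck 2, flow now 9.
Augment Res→J4→TankB→Out: bottleneck 4, flow now 13.
No augmenting path remains; maximum flow = 13.
By max-flow min-cut, the minimum cut capacity equals the max flow.
In the residual graph, reachable from Res: {Res}.
Min-cut edges: Res→J4 (4), Res→TankB (5), Res→J6 (2), Res→J1 (2); capacity 4 + 5 + 2 + 2 = 13.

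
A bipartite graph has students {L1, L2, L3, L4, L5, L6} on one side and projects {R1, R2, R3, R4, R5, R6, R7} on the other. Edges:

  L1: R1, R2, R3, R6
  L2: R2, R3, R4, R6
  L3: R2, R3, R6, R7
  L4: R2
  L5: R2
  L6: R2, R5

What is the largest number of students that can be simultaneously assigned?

5

Unit-capacity flow: source→left, listed edges, right→sink; max matching = max flow.
Augmenting path L1→R1 (+1); matched 1.
Augmenting path L2→R2 (+1); matched 2.
Augmenting path L3→R3 (+1); matched 3.
Augmenting path L6→R5 (+1); matched 4.
Augmenting path L4→R2→L2→R4 (+1); matched 5.
No augmenting path remains; maximum matching = 5.
König certificate: {L1, L2, L3, L6, R2} is a vertex cover of size 5 (every listed pair touches it), so no matching can be larger.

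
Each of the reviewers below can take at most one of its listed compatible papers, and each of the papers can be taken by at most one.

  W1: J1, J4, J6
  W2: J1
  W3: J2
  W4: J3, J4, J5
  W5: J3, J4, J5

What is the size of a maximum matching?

Unit-capacity flow: source→left, listed edges, right→sink; max matching = max flow.
Augmenting path W1→J1 (+1); matched 1.
Augmenting path W3→J2 (+1); matched 2.
Augmenting path W4→J3 (+1); matched 3.
Augmenting path W5→J4 (+1); matched 4.
Augmenting path W2→J1→W1→J6 (+1); matched 5.
No augmenting path remains; maximum matching = 5.
König certificate: {W1, W2, W3, W4, W5} is a vertex cover of size 5 (every listed pair touches it), so no matching can be larger.

5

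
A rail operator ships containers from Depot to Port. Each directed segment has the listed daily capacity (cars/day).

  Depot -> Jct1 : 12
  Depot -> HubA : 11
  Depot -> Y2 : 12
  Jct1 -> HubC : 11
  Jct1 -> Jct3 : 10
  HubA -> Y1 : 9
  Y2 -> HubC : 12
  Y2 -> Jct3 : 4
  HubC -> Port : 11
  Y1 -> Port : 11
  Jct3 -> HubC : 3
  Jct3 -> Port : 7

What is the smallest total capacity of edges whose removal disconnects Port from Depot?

Augment Depot→Jct1→HubC→Port: bottleneck 11, flow now 11.
Augment Depot→Jct1→Jct3→Port: bottleneck 1, flow now 12.
Augment Depot→HubA→Y1→Port: bottleneck 9, flow now 21.
Augment Depot→Y2→Jct3→Port: bottleneck 4, flow now 25.
Augment Depot→Y2→HubC→Jct1→Jct3→Port: bottleneck 2, flow now 27. (uses reverse residual edge)
No augmenting path remains; maximum flow = 27.
By max-flow min-cut, the minimum cut capacity equals the max flow.
In the residual graph, reachable from Depot: {Depot, Jct1, HubA, Y2, HubC, Jct3}.
Min-cut edges: HubA→Y1 (9), HubC→Port (11), Jct3→Port (7); capacity 9 + 11 + 7 = 27.

27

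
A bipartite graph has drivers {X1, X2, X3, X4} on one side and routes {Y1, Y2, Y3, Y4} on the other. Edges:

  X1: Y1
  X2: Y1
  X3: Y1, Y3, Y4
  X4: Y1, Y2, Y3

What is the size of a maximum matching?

Unit-capacity flow: source→left, listed edges, right→sink; max matching = max flow.
Augmenting path X1→Y1 (+1); matched 1.
Augmenting path X3→Y3 (+1); matched 2.
Augmenting path X4→Y2 (+1); matched 3.
No augmenting path remains; maximum matching = 3.
König certificate: {X3, X4, Y1} is a vertex cover of size 3 (every listed pair touches it), so no matching can be larger.

3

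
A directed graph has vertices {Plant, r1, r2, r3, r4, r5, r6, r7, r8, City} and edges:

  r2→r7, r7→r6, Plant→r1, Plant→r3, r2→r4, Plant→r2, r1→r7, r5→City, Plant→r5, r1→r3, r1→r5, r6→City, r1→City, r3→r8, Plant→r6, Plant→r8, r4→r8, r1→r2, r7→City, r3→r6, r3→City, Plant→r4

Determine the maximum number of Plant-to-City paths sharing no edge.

5

Assign every edge capacity 1; by Menger, the answer equals the max flow.
Path Plant→r1→City (+1); total 1.
Path Plant→r3→City (+1); total 2.
Path Plant→r5→City (+1); total 3.
Path Plant→r6→City (+1); total 4.
Path Plant→r2→r7→City (+1); total 5.
No residual Plant→City path; max flow = 5.
Certifying cut of size 5: {Plant→r1, Plant→r2, Plant→r3, Plant→r5, Plant→r6}.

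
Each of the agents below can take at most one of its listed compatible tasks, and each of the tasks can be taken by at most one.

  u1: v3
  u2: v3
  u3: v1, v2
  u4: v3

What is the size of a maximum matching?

Unit-capacity flow: source→left, listed edges, right→sink; max matching = max flow.
Augmenting path u1→v3 (+1); matched 1.
Augmenting path u3→v1 (+1); matched 2.
No augmenting path remains; maximum matching = 2.
König certificate: {u3, v3} is a vertex cover of size 2 (every listed pair touches it), so no matching can be larger.

2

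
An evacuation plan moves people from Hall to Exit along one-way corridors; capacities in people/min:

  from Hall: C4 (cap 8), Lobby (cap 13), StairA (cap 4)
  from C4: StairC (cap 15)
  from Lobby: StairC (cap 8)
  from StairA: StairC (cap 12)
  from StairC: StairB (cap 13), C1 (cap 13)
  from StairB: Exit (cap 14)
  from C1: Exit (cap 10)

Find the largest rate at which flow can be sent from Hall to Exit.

20

Augment Hall→C4→StairC→StairB→Exit: bottleneck 8, flow now 8.
Augment Hall→Lobby→StairC→StairB→Exit: bottleneck 5, flow now 13.
Augment Hall→Lobby→StairC→C1→Exit: bottleneck 3, flow now 16.
Augment Hall→StairA→StairC→C1→Exit: bottleneck 4, flow now 20.
No augmenting path remains; maximum flow = 20.
In the residual graph, reachable from Hall: {Hall, Lobby}.
Min-cut edges: Hall→C4 (8), Hall→StairA (4), Lobby→StairC (8); capacity 8 + 4 + 8 = 20.
This cut is saturated, so no flow can exceed 20.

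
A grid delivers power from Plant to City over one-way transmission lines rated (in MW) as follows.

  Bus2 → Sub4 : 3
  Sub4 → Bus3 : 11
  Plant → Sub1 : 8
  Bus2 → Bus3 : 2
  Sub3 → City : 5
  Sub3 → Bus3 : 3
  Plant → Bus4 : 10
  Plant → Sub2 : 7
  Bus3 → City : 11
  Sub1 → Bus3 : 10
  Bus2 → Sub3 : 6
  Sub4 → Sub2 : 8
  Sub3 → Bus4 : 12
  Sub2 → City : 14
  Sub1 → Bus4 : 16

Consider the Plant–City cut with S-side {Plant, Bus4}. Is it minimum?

Given cut capacity: 8 + 7 = 15.
Augment Plant→Sub2→City: bottleneck 7, flow now 7.
Augment Plant→Sub1→Bus3→City: bottleneck 8, flow now 15.
No augmenting path remains; maximum flow = 15.
Cut capacity 15 equals the max flow, so it is a minimum cut.

Yes — it is a minimum cut (capacity 15).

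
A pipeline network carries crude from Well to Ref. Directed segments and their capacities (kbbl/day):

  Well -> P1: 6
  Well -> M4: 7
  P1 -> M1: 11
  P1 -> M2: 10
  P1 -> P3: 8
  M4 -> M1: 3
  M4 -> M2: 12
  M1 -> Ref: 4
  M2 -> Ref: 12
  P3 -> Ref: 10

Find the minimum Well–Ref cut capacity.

13

Augment Well→P1→M1→Ref: bottleneck 4, flow now 4.
Augment Well→P1→M2→Ref: bottleneck 2, flow now 6.
Augment Well→M4→M2→Ref: bottleneck 7, flow now 13.
No augmenting path remains; maximum flow = 13.
By max-flow min-cut, the minimum cut capacity equals the max flow.
In the residual graph, reachable from Well: {Well}.
Min-cut edges: Well→P1 (6), Well→M4 (7); capacity 6 + 7 = 13.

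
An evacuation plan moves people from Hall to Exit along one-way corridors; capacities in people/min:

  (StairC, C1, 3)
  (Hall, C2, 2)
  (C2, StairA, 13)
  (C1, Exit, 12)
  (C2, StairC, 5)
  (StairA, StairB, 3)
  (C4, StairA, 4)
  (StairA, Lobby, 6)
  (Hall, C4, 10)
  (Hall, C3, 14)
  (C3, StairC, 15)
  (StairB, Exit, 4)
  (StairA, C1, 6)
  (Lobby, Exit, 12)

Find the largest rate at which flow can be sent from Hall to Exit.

Augment Hall→C2→StairC→C1→Exit: bottleneck 2, flow now 2.
Augment Hall→C4→StairA→Lobby→Exit: bottleneck 4, flow now 6.
Augment Hall→C3→StairC→C1→Exit: bottleneck 1, flow now 7.
Augment Hall→C3→StairC→C2→StairA→Lobby→Exit: bottleneck 2, flow now 9. (uses reverse residual edge)
No augmenting path remains; maximum flow = 9.
In the residual graph, reachable from Hall: {Hall, C4, C3, StairC}.
Min-cut edges: Hall→C2 (2), C4→StairA (4), StairC→C1 (3); capacity 2 + 4 + 3 = 9.
This cut is saturated, so no flow can exceed 9.

9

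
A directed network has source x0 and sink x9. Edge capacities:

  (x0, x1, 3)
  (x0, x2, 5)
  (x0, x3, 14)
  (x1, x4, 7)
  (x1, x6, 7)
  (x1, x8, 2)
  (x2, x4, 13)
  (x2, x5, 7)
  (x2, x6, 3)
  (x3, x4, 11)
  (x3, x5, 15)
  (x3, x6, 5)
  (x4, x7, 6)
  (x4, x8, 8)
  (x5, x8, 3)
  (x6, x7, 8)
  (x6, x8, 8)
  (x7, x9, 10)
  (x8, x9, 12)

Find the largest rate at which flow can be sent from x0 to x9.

Augment x0→x1→x8→x9: bottleneck 2, flow now 2.
Augment x0→x1→x4→x7→x9: bottleneck 1, flow now 3.
Augment x0→x2→x4→x7→x9: bottleneck 5, flow now 8.
Augment x0→x3→x4→x8→x9: bottleneck 8, flow now 16.
Augment x0→x3→x5→x8→x9: bottleneck 2, flow now 18.
Augment x0→x3→x6→x7→x9: bottleneck 4, flow now 22.
No augmenting path remains; maximum flow = 22.
In the residual graph, reachable from x0: {x0}.
Min-cut edges: x0→x1 (3), x0→x2 (5), x0→x3 (14); capacity 3 + 5 + 14 = 22.
This cut is saturated, so no flow can exceed 22.

22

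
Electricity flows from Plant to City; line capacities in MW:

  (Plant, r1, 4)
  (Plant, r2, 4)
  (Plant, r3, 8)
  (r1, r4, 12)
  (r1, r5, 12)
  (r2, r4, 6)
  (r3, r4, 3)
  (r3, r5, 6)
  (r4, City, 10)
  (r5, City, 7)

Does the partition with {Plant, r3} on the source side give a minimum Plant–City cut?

Given cut capacity: 4 + 4 + 3 + 6 = 17.
Augment Plant→r1→r4→City: bottleneck 4, flow now 4.
Augment Plant→r2→r4→City: bottleneck 4, flow now 8.
Augment Plant→r3→r4→City: bottleneck 2, flow now 10.
Augment Plant→r3→r5→City: bottleneck 6, flow now 16.
No augmenting path remains; maximum flow = 16.
In the residual graph, reachable from Plant: {Plant}.
Min-cut edges: Plant→r1 (4), Plant→r2 (4), Plant→r3 (8); capacity 4 + 4 + 8 = 16.
Cut capacity 17 exceeds the max flow 16, so it is not minimum.

No — its capacity is 17, but the minimum cut has capacity 16.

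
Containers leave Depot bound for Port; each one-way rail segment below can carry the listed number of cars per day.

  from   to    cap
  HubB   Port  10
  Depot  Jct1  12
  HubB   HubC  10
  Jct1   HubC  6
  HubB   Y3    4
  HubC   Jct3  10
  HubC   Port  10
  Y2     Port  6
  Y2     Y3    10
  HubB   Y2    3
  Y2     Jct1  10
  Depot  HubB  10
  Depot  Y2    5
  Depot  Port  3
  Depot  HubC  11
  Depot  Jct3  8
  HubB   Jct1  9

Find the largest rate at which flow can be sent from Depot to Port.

Augment Depot→Port: bottleneck 3, flow now 3.
Augment Depot→HubB→Port: bottleneck 10, flow now 13.
Augment Depot→Y2→Port: bottleneck 5, flow now 18.
Augment Depot→HubC→Port: bottleneck 10, flow now 28.
No augmenting path remains; maximum flow = 28.
In the residual graph, reachable from Depot: {Depot, Jct1, HubC, Jct3}.
Min-cut edges: Depot→HubB (10), Depot→Y2 (5), Depot→Port (3), HubC→Port (10); capacity 10 + 5 + 3 + 10 = 28.
This cut is saturated, so no flow can exceed 28.

28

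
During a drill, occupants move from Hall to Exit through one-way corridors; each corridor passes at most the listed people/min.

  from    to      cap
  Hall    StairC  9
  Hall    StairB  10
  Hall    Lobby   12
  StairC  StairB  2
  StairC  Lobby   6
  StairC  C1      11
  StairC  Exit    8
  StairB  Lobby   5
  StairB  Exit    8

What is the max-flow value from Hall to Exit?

16

Augment Hall→StairC→Exit: bottleneck 8, flow now 8.
Augment Hall→StairB→Exit: bottleneck 8, flow now 16.
No augmenting path remains; maximum flow = 16.
In the residual graph, reachable from Hall: {Hall, StairC, StairB, Lobby, C1}.
Min-cut edges: StairC→Exit (8), StairB→Exit (8); capacity 8 + 8 = 16.
This cut is saturated, so no flow can exceed 16.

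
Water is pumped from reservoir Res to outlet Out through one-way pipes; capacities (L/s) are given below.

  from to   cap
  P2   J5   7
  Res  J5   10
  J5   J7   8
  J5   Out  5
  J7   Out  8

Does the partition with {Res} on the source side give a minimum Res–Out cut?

Yes — it is a minimum cut (capacity 10).

Given cut capacity: 10 = 10.
Augment Res→J5→Out: bottleneck 5, flow now 5.
Augment Res→J5→J7→Out: bottleneck 5, flow now 10.
No augmenting path remains; maximum flow = 10.
Cut capacity 10 equals the max flow, so it is a minimum cut.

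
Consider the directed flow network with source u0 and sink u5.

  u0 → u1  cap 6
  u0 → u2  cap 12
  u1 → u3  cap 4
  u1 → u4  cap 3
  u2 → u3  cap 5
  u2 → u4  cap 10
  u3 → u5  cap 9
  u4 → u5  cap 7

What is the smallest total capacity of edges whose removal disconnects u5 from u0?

16

Augment u0→u1→u3→u5: bottleneck 4, flow now 4.
Augment u0→u1→u4→u5: bottleneck 2, flow now 6.
Augment u0→u2→u3→u5: bottleneck 5, flow now 11.
Augment u0→u2→u4→u5: bottleneck 5, flow now 16.
No augmenting path remains; maximum flow = 16.
By max-flow min-cut, the minimum cut capacity equals the max flow.
In the residual graph, reachable from u0: {u0, u1, u2, u4}.
Min-cut edges: u1→u3 (4), u2→u3 (5), u4→u5 (7); capacity 4 + 5 + 7 = 16.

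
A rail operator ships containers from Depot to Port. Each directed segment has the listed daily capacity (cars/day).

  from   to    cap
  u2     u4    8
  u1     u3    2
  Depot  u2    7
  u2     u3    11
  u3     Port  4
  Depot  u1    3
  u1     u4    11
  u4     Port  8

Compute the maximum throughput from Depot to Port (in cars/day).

10

Augment Depot→u1→u3→Port: bottleneck 2, flow now 2.
Augment Depot→u1→u4→Port: bottleneck 1, flow now 3.
Augment Depot→u2→u3→Port: bottleneck 2, flow now 5.
Augment Depot→u2→u4→Port: bottleneck 5, flow now 10.
No augmenting path remains; maximum flow = 10.
In the residual graph, reachable from Depot: {Depot}.
Min-cut edges: Depot→u1 (3), Depot→u2 (7); capacity 3 + 7 = 10.
This cut is saturated, so no flow can exceed 10.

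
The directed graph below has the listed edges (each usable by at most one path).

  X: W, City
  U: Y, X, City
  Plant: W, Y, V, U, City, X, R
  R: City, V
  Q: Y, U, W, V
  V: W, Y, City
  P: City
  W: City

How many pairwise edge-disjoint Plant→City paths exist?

Assign every edge capacity 1; by Menger, the answer equals the max flow.
Path Plant→City (+1); total 1.
Path Plant→R→City (+1); total 2.
Path Plant→U→City (+1); total 3.
Path Plant→V→City (+1); total 4.
Path Plant→W→City (+1); total 5.
Path Plant→X→City (+1); total 6.
No residual Plant→City path; max flow = 6.
Certifying cut of size 6: {Plant→City, Plant→R, Plant→U, Plant→V, Plant→W, Plant→X}.

6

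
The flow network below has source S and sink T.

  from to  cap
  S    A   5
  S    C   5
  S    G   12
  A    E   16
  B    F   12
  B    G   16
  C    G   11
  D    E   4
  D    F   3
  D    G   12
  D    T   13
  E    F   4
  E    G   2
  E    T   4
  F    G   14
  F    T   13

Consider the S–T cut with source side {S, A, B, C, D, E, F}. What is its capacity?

Edges leaving {S, A, B, C, D, E, F}: S→G (12), B→G (16), C→G (11), D→G (12), D→T (13), E→G (2), E→T (4), F→G (14), F→T (13).
Cut capacity = 12 + 16 + 11 + 12 + 13 + 2 + 4 + 14 + 13 = 97.

97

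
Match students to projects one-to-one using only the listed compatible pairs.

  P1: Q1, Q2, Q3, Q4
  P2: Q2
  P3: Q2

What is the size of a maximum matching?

Unit-capacity flow: source→left, listed edges, right→sink; max matching = max flow.
Augmenting path P1→Q1 (+1); matched 1.
Augmenting path P2→Q2 (+1); matched 2.
No augmenting path remains; maximum matching = 2.
König certificate: {P1, Q2} is a vertex cover of size 2 (every listed pair touches it), so no matching can be larger.

2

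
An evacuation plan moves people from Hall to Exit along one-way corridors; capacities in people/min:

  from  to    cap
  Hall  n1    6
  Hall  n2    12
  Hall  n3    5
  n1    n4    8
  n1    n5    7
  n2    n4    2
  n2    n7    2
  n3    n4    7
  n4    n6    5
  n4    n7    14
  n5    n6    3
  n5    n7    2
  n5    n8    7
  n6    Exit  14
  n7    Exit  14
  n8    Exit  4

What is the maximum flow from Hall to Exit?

Augment Hall→n2→n7→Exit: bottleneck 2, flow now 2.
Augment Hall→n1→n4→n6→Exit: bottleneck 5, flow now 7.
Augment Hall→n1→n4→n7→Exit: bottleneck 1, flow now 8.
Augment Hall→n2→n4→n7→Exit: bottleneck 2, flow now 10.
Augment Hall→n3→n4→n7→Exit: bottleneck 5, flow now 15.
No augmenting path remains; maximum flow = 15.
In the residual graph, reachable from Hall: {Hall, n2}.
Min-cut edges: Hall→n1 (6), Hall→n3 (5), n2→n4 (2), n2→n7 (2); capacity 6 + 5 + 2 + 2 = 15.
This cut is saturated, so no flow can exceed 15.

15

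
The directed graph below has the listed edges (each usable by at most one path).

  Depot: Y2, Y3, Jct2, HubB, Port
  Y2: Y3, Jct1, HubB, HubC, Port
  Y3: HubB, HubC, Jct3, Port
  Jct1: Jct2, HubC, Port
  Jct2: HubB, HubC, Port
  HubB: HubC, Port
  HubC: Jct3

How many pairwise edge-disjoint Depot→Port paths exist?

Assign every edge capacity 1; by Menger, the answer equals the max flow.
Path Depot→Port (+1); total 1.
Path Depot→Y2→Port (+1); total 2.
Path Depot→Y3→Port (+1); total 3.
Path Depot→Jct2→Port (+1); total 4.
Path Depot→HubB→Port (+1); total 5.
No residual Depot→Port path; max flow = 5.
Certifying cut of size 5: {Depot→HubB, Depot→Jct2, Depot→Port, Depot→Y2, Depot→Y3}.

5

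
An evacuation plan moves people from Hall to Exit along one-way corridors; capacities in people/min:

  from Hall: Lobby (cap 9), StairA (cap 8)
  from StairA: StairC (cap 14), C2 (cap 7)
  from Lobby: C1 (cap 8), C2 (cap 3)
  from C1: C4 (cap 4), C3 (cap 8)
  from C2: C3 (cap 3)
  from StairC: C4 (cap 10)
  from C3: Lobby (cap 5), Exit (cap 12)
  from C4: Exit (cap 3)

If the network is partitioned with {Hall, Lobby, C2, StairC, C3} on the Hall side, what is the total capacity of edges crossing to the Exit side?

Edges leaving {Hall, Lobby, C2, StairC, C3}: Hall→StairA (8), Lobby→C1 (8), StairC→C4 (10), C3→Exit (12).
Cut capacity = 8 + 8 + 10 + 12 = 38.

38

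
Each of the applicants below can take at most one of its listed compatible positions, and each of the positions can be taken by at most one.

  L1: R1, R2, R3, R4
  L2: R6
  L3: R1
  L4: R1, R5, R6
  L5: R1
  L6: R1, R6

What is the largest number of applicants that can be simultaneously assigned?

Unit-capacity flow: source→left, listed edges, right→sink; max matching = max flow.
Augmenting path L1→R1 (+1); matched 1.
Augmenting path L2→R6 (+1); matched 2.
Augmenting path L4→R5 (+1); matched 3.
Augmenting path L3→R1→L1→R2 (+1); matched 4.
No augmenting path remains; maximum matching = 4.
König certificate: {L1, L4, R1, R6} is a vertex cover of size 4 (every listed pair touches it), so no matching can be larger.

4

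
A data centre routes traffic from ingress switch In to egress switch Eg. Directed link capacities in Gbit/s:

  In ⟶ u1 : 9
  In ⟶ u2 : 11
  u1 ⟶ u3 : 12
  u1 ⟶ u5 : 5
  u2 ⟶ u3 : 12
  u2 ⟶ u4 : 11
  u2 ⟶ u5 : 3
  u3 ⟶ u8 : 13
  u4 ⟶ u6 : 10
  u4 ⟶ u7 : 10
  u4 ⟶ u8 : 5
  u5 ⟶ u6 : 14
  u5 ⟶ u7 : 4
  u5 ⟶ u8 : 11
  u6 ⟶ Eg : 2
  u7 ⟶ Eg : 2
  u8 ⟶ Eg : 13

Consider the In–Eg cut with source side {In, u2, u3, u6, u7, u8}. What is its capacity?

40

Edges leaving {In, u2, u3, u6, u7, u8}: In→u1 (9), u2→u4 (11), u2→u5 (3), u6→Eg (2), u7→Eg (2), u8→Eg (13).
Cut capacity = 9 + 11 + 3 + 2 + 2 + 13 = 40.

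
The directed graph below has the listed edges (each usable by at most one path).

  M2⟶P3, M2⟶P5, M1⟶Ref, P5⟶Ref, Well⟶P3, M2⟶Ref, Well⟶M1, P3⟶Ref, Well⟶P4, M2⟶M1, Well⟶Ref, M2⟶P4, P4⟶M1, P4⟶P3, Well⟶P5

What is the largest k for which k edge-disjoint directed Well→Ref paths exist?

4

Assign every edge capacity 1; by Menger, the answer equals the max flow.
Path Well→Ref (+1); total 1.
Path Well→P5→Ref (+1); total 2.
Path Well→M1→Ref (+1); total 3.
Path Well→P3→Ref (+1); total 4.
No residual Well→Ref path; max flow = 4.
Certifying cut of size 4: {M1→Ref, P3→Ref, Well→P5, Well→Ref}.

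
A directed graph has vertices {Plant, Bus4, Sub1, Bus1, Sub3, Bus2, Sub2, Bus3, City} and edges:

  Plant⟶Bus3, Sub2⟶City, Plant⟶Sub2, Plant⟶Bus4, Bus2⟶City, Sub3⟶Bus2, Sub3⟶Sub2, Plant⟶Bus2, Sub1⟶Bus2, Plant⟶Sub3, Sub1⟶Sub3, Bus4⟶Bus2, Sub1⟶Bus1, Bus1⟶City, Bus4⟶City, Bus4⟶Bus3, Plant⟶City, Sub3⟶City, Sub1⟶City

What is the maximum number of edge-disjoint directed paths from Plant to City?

5

Assign every edge capacity 1; by Menger, the answer equals the max flow.
Path Plant→City (+1); total 1.
Path Plant→Bus4→City (+1); total 2.
Path Plant→Sub3→City (+1); total 3.
Path Plant→Bus2→City (+1); total 4.
Path Plant→Sub2→City (+1); total 5.
No residual Plant→City path; max flow = 5.
Certifying cut of size 5: {Plant→Bus2, Plant→Bus4, Plant→City, Plant→Sub2, Plant→Sub3}.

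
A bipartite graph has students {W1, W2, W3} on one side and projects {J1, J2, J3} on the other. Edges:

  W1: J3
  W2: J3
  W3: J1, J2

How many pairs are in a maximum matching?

Unit-capacity flow: source→left, listed edges, right→sink; max matching = max flow.
Augmenting path W1→J3 (+1); matched 1.
Augmenting path W3→J1 (+1); matched 2.
No augmenting path remains; maximum matching = 2.
König certificate: {W3, J3} is a vertex cover of size 2 (every listed pair touches it), so no matching can be larger.

2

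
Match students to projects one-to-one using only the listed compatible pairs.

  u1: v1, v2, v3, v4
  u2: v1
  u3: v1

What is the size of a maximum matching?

2

Unit-capacity flow: source→left, listed edges, right→sink; max matching = max flow.
Augmenting path u1→v1 (+1); matched 1.
Augmenting path u2→v1→u1→v2 (+1); matched 2.
No augmenting path remains; maximum matching = 2.
König certificate: {u1, v1} is a vertex cover of size 2 (every listed pair touches it), so no matching can be larger.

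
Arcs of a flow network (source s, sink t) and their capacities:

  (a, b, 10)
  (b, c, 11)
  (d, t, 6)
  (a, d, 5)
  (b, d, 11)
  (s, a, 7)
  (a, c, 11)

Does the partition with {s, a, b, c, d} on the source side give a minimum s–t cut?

Yes — it is a minimum cut (capacity 6).

Given cut capacity: 6 = 6.
Augment s→a→d→t: bottleneck 5, flow now 5.
Augment s→a→b→d→t: bottleneck 1, flow now 6.
No augmenting path remains; maximum flow = 6.
Cut capacity 6 equals the max flow, so it is a minimum cut.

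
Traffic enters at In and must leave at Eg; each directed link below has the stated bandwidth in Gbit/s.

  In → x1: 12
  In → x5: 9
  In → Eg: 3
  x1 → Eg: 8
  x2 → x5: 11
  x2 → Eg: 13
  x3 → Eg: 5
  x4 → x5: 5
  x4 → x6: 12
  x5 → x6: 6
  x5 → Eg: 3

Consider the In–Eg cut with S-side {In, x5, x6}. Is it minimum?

Given cut capacity: 12 + 3 + 3 = 18.
Augment In→Eg: bottleneck 3, flow now 3.
Augment In→x1→Eg: bottleneck 8, flow now 11.
Augment In→x5→Eg: bottleneck 3, flow now 14.
No augmenting path remains; maximum flow = 14.
In the residual graph, reachable from In: {In, x1, x5, x6}.
Min-cut edges: In→Eg (3), x1→Eg (8), x5→Eg (3); capacity 3 + 8 + 3 = 14.
Cut capacity 18 exceeds the max flow 14, so it is not minimum.

No — its capacity is 18, but the minimum cut has capacity 14.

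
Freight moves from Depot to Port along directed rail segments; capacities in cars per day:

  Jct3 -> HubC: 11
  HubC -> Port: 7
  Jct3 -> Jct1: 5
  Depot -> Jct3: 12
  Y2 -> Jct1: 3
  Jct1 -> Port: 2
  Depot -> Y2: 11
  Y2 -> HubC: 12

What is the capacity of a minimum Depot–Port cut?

Augment Depot→Jct3→HubC→Port: bottleneck 7, flow now 7.
Augment Depot→Jct3→Jct1→Port: bottleneck 2, flow now 9.
No augmenting path remains; maximum flow = 9.
By max-flow min-cut, the minimum cut capacity equals the max flow.
In the residual graph, reachable from Depot: {Depot, Jct3, Y2, HubC, Jct1}.
Min-cut edges: HubC→Port (7), Jct1→Port (2); capacity 7 + 2 = 9.

9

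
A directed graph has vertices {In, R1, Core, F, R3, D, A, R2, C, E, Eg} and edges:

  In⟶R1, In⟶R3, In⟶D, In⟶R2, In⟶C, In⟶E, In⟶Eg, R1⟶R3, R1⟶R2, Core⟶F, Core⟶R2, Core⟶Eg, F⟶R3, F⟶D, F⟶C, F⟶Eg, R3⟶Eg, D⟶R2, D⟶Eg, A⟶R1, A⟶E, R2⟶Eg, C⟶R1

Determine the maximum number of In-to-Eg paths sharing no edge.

Assign every edge capacity 1; by Menger, the answer equals the max flow.
Path In→Eg (+1); total 1.
Path In→R3→Eg (+1); total 2.
Path In→D→Eg (+1); total 3.
Path In→R2→Eg (+1); total 4.
No residual In→Eg path; max flow = 4.
Certifying cut of size 4: {In→D, In→Eg, R2→Eg, R3→Eg}.

4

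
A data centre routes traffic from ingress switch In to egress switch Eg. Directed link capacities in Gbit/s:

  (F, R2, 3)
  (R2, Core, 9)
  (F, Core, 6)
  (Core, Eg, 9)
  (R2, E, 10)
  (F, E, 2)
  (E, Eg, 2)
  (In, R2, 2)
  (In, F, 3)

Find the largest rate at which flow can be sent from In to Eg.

5

Augment In→F→E→Eg: bottleneck 2, flow now 2.
Augment In→F→Core→Eg: bottleneck 1, flow now 3.
Augment In→R2→Core→Eg: bottleneck 2, flow now 5.
No augmenting path remains; maximum flow = 5.
In the residual graph, reachable from In: {In}.
Min-cut edges: In→F (3), In→R2 (2); capacity 3 + 2 = 5.
This cut is saturated, so no flow can exceed 5.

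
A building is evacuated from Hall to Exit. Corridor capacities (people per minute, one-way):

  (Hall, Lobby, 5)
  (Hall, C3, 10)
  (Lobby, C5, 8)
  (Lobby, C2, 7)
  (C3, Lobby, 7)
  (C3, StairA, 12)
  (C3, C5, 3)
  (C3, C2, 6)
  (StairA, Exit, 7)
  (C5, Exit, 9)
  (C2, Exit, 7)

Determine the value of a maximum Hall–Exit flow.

15

Augment Hall→Lobby→C5→Exit: bottleneck 5, flow now 5.
Augment Hall→C3→StairA→Exit: bottleneck 7, flow now 12.
Augment Hall→C3→C5→Exit: bottleneck 3, flow now 15.
No augmenting path remains; maximum flow = 15.
In the residual graph, reachable from Hall: {Hall}.
Min-cut edges: Hall→Lobby (5), Hall→C3 (10); capacity 5 + 10 = 15.
This cut is saturated, so no flow can exceed 15.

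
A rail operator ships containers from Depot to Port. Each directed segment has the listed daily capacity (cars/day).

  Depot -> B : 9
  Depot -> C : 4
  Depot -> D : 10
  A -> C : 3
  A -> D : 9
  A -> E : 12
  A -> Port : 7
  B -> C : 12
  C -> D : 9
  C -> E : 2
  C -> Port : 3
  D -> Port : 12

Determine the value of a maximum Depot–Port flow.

15

Augment Depot→C→Port: bottleneck 3, flow now 3.
Augment Depot→D→Port: bottleneck 10, flow now 13.
Augment Depot→C→D→Port: bottleneck 1, flow now 14.
Augment Depot→B→C→D→Port: bottleneck 1, flow now 15.
No augmenting path remains; maximum flow = 15.
In the residual graph, reachable from Depot: {Depot, B, C, D, E}.
Min-cut edges: C→Port (3), D→Port (12); capacity 3 + 12 = 15.
This cut is saturated, so no flow can exceed 15.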